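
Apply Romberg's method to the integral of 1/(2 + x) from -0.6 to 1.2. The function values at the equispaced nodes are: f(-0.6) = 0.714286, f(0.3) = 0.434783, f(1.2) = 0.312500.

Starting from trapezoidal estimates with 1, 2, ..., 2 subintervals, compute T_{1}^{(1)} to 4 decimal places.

T_{0}^{(0)} (trapezoid, 1 panel, h=1.8000): 0.924107
T_{1}^{(0)} (trapezoid, 2 panels, h=0.9000): 0.853358
T_{1}^{(1)} = 0.853358 + (0.853358 − 0.924107)/3 = 0.829775

0.8298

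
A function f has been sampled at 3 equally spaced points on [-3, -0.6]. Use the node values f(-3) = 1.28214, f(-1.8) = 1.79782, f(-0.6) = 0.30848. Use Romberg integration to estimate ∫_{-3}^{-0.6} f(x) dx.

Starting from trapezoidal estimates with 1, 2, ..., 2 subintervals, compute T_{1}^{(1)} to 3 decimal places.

T_{0}^{(0)} (trapezoid, 1 panel, h=2.4000): 1.90874
T_{1}^{(0)} (trapezoid, 2 panels, h=1.2000): 3.11176
T_{1}^{(1)} = 3.11176 + (3.11176 − 1.90874)/3 = 3.51277

3.513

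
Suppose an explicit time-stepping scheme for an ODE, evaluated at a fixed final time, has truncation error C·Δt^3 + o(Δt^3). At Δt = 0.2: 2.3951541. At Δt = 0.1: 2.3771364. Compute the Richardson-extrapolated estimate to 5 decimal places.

2.37456

Extrapolated value = (8·A(Δt/2) − A(Δt)) / (8 − 1)
= (8·2.3771364 − 2.3951541) / 7
= 16.6219371 / 7 = 2.3745624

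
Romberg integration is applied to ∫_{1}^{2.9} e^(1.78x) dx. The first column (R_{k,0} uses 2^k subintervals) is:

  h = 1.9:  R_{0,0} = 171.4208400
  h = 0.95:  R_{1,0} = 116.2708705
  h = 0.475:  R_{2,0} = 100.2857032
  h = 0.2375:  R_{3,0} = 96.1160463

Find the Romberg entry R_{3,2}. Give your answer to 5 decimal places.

R_{2,1} = 100.2857032 + (100.2857032 − 116.2708705)/3 = 94.9573141
R_{3,1} = 96.1160463 + (96.1160463 − 100.2857032)/3 = 94.7261607
R_{3,2} = (16·94.7261607 − 94.9573141) / 15 = 94.7107505

94.71075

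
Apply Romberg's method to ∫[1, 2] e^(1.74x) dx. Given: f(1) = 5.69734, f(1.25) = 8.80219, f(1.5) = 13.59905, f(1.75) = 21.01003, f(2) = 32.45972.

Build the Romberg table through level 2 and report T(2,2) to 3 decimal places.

T(0,0) (trapezoid, 1 panel, h=1.0000): 19.07853
T(1,0) (trapezoid, 2 panels, h=0.5000): 16.33879
T(2,0) (trapezoid, 4 panels, h=0.2500): 15.62245
T(1,1) = 16.33879 + (16.33879 − 19.07853)/3 = 15.42554
T(2,1) = 15.62245 + (15.62245 − 16.33879)/3 = 15.38367
T(2,2) = 15.38367 + (15.38367 − 15.42554)/15 = 15.38088

15.381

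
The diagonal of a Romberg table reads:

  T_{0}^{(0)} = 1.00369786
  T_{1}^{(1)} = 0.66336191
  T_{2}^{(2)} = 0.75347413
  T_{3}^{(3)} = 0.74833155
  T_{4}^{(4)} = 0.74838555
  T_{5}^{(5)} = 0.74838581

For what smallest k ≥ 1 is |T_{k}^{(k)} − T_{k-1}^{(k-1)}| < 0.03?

|T_{1}^{(1)} − T_{0}^{(0)}| = 0.34033595 ≥ 0.03
|T_{2}^{(2)} − T_{1}^{(1)}| = 0.09011222 ≥ 0.03
|T_{3}^{(3)} − T_{2}^{(2)}| = 0.00514258 < 0.03

k = 3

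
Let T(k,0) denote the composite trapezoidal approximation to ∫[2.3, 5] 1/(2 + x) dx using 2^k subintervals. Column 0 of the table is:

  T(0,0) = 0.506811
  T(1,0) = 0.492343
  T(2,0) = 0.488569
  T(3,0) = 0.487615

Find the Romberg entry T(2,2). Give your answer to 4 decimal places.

T(1,1) = (4·0.492343 − 0.506811) / 3 = 0.487520
T(2,1) = 0.488569 + (0.488569 − 0.492343)/3 = 0.487311
T(2,2) = 0.487311 + (0.487311 − 0.487520)/15 = 0.487297

0.4873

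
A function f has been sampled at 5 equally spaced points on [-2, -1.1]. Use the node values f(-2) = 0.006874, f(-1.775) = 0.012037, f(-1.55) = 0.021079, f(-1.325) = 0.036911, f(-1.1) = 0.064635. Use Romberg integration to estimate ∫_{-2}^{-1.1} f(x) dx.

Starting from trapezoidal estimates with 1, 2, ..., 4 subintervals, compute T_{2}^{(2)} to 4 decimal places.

T_{0}^{(0)} (trapezoid, 1 panel, h=0.9000): 0.032179
T_{1}^{(0)} (trapezoid, 2 panels, h=0.4500): 0.025575
T_{2}^{(0)} (trapezoid, 4 panels, h=0.2250): 0.023801
T_{1}^{(1)} = 0.025575 + (0.025575 − 0.032179)/3 = 0.023374
T_{2}^{(1)} = 0.023801 + (0.023801 − 0.025575)/3 = 0.023210
T_{2}^{(2)} = 0.023210 + (0.023210 − 0.023374)/15 = 0.023199

0.0232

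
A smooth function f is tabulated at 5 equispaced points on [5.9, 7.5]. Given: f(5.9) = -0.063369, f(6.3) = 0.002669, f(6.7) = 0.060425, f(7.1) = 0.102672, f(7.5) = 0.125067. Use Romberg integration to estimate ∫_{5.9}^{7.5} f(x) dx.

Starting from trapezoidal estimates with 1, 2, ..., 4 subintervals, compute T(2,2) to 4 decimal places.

0.0805

T(0,0) (trapezoid, 1 panel, h=1.6000): 0.049358
T(1,0) (trapezoid, 2 panels, h=0.8000): 0.073019
T(2,0) (trapezoid, 4 panels, h=0.4000): 0.078646
T(1,1) = 0.073019 + (0.073019 − 0.049358)/3 = 0.080906
T(2,1) = 0.078646 + (0.078646 − 0.073019)/3 = 0.080522
T(2,2) = 0.080522 + (0.080522 − 0.080906)/15 = 0.080496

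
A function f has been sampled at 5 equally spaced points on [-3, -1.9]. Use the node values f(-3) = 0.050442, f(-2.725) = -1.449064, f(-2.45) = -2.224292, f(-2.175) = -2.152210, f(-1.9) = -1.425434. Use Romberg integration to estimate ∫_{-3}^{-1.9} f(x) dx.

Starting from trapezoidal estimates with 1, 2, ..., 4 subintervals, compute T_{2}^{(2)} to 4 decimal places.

T_{0}^{(0)} (trapezoid, 1 panel, h=1.1000): -0.756246
T_{1}^{(0)} (trapezoid, 2 panels, h=0.5500): -1.601483
T_{2}^{(0)} (trapezoid, 4 panels, h=0.2750): -1.791092
T_{1}^{(1)} = -1.601483 + (-1.601483 − (-0.756246))/3 = -1.883229
T_{2}^{(1)} = -1.791092 + (-1.791092 − (-1.601483))/3 = -1.854295
T_{2}^{(2)} = -1.854295 + (-1.854295 − (-1.883229))/15 = -1.852366

-1.8524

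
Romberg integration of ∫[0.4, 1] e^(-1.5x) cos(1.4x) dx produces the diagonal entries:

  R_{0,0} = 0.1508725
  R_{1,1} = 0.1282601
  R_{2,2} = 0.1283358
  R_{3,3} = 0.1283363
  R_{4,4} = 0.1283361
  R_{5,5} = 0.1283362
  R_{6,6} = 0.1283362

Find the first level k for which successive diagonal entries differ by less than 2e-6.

|R_{1,1} − R_{0,0}| = 0.0226124 ≥ 2e-6
|R_{2,2} − R_{1,1}| = 0.0000757 ≥ 2e-6
|R_{3,3} − R_{2,2}| = 0.0000005 < 2e-6

k = 3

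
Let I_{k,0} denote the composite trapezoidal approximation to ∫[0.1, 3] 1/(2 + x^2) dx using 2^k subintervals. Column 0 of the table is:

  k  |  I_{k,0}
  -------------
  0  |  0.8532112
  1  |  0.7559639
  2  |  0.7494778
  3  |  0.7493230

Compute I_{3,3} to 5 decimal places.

0.74941

Richardson extrapolation on the trapezoidal column (denominator 4−1=3):
I_{1,1} = 0.7559639 + (0.7559639 − 0.8532112)/3 = 0.7235481
I_{2,1} = 0.7494778 + (0.7494778 − 0.7559639)/3 = 0.7473158
I_{3,1} = (4·0.7493230 − 0.7494778) / 3 = 0.7492714
I_{2,2} = 0.7473158 + (0.7473158 − 0.7235481)/15 = 0.7489003
I_{3,2} = 0.7492714 + (0.7492714 − 0.7473158)/15 = 0.7494018
I_{3,3} = (64·0.7494018 − 0.7489003) / 63 = 0.7494098
(Column j=1 coincides with Simpson's rule on the same nodes.)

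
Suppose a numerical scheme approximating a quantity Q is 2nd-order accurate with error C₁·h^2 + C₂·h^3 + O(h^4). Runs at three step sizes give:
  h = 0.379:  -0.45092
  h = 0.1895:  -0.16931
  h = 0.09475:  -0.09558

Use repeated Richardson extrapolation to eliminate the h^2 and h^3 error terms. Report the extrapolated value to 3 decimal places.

First eliminate the h^2 term (factor 2^2 = 4):
  B₁ = (4·(-0.16931) − (-0.45092))/3 = -0.07544
  B₂ = (4·(-0.09558) − (-0.16931))/3 = -0.07100
Then eliminate the h^3 term (factor 2^3 = 8):
  (8·(-0.07100) − (-0.07544))/7 = -0.07037

-0.070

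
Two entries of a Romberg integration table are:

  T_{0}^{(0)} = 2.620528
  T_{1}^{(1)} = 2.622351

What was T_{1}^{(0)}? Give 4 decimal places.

2.6219

From T_{1}^{(1)} = (4·T_{1}^{(0)} − T_{0}^{(0)})/3, solve for T_{1}^{(0)}:
4·T_{1}^{(0)} = 3·2.622351 + 2.620528 = 10.487581
T_{1}^{(0)} = 2.621895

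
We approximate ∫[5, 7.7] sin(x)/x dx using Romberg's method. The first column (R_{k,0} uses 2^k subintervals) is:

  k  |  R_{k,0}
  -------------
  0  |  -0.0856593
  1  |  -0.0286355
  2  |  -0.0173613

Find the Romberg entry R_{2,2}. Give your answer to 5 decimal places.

-0.01387

R_{1,1} = (4·(-0.0286355) − (-0.0856593)) / 3 = -0.0096276
R_{2,1} = (4·(-0.0173613) − (-0.0286355)) / 3 = -0.0136032
R_{2,2} = (16·(-0.0136032) − (-0.0096276)) / 15 = -0.0138682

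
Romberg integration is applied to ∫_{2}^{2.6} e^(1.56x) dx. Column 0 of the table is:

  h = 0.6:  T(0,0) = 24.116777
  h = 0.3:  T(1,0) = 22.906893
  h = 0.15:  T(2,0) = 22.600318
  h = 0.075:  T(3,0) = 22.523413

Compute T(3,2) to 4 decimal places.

22.4978

Richardson extrapolation on the trapezoidal column (denominator 4−1=3):
T(2,1) = (4·22.600318 − 22.906893) / 3 = 22.498126
T(3,1) = (4·22.523413 − 22.600318) / 3 = 22.497778
T(3,2) = (16·22.497778 − 22.498126) / 15 = 22.497755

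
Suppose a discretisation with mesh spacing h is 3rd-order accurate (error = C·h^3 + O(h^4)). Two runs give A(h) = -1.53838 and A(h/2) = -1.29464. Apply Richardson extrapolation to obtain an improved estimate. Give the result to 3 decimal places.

-1.260

The leading error scales as h^3; refining by a factor of 2 reduces it by 2^3 = 8.
Extrapolated value = (8·A(h/2) − A(h)) / (8 − 1)
= (8·(-1.29464) − (-1.53838)) / 7
= -8.81874 / 7 = -1.25982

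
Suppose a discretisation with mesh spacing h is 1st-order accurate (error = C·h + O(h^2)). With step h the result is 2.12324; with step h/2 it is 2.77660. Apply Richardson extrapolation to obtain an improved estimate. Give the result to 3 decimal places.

3.430

Extrapolated value = (2·A(h/2) − A(h)) / (2 − 1)
= (2·2.77660 − 2.12324) / 1
= 3.42996 / 1 = 3.42996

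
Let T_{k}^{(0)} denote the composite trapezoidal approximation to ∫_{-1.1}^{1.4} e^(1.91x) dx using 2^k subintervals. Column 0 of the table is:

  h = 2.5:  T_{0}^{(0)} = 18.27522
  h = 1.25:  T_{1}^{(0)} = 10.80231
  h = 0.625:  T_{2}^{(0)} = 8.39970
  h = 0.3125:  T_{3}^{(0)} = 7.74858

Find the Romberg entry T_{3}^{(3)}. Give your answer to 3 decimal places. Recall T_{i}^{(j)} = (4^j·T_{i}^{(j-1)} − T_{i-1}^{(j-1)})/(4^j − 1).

T_{1}^{(1)} = (4·10.80231 − 18.27522) / 3 = 8.31134
T_{2}^{(1)} = (4·8.39970 − 10.80231) / 3 = 7.59883
T_{3}^{(1)} = (4·7.74858 − 8.39970) / 3 = 7.53154
T_{2}^{(2)} = 7.59883 + (7.59883 − 8.31134)/15 = 7.55133
T_{3}^{(2)} = (16·7.53154 − 7.59883) / 15 = 7.52705
T_{3}^{(3)} = (64·7.52705 − 7.55133) / 63 = 7.52666

7.527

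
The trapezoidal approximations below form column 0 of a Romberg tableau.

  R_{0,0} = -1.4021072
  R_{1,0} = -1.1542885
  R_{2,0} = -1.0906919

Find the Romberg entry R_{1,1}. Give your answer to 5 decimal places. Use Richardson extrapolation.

-1.07168

Richardson extrapolation on the trapezoidal column (denominator 4−1=3):
R_{1,1} = (4·(-1.1542885) − (-1.4021072)) / 3 = -1.0716823
(Column j=1 coincides with Simpson's rule on the same nodes.)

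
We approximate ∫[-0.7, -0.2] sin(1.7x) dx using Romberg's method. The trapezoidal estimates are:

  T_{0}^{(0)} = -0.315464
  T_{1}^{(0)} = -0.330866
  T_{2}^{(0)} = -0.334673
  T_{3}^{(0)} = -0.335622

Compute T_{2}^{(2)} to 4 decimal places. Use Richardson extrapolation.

-0.3359

Richardson extrapolation on the trapezoidal column (denominator 4−1=3):
T_{1}^{(1)} = (4·(-0.330866) − (-0.315464)) / 3 = -0.336000
T_{2}^{(1)} = (4·(-0.334673) − (-0.330866)) / 3 = -0.335942
T_{2}^{(2)} = (16·(-0.335942) − (-0.336000)) / 15 = -0.335938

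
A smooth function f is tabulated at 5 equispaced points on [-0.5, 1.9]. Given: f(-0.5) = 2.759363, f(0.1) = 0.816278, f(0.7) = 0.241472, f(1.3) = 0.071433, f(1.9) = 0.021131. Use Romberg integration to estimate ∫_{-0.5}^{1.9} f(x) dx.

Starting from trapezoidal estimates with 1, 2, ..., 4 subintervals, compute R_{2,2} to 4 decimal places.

1.3538

R_{0,0} (trapezoid, 1 panel, h=2.4000): 3.336593
R_{1,0} (trapezoid, 2 panels, h=1.2000): 1.958063
R_{2,0} (trapezoid, 4 panels, h=0.6000): 1.511658
R_{1,1} = 1.958063 + (1.958063 − 3.336593)/3 = 1.498553
R_{2,1} = 1.511658 + (1.511658 − 1.958063)/3 = 1.362856
R_{2,2} = 1.362856 + (1.362856 − 1.498553)/15 = 1.353810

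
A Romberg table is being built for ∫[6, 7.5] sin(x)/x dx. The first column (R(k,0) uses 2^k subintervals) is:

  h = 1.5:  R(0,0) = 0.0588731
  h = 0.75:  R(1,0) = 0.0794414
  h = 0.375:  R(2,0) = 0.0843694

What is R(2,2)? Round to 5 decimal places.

Richardson extrapolation on the trapezoidal column (denominator 4−1=3):
R(1,1) = 0.0794414 + (0.0794414 − 0.0588731)/3 = 0.0862975
R(2,1) = 0.0843694 + (0.0843694 − 0.0794414)/3 = 0.0860121
R(2,2) = (16·0.0860121 − 0.0862975) / 15 = 0.0859931

0.08599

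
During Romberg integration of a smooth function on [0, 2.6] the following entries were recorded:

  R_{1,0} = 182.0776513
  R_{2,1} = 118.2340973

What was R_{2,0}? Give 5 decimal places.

134.19499

From R_{2,1} = (4·R_{2,0} − R_{1,0})/3, solve for R_{2,0}:
4·R_{2,0} = 3·118.2340973 + 182.0776513 = 536.7799432
R_{2,0} = 134.1949858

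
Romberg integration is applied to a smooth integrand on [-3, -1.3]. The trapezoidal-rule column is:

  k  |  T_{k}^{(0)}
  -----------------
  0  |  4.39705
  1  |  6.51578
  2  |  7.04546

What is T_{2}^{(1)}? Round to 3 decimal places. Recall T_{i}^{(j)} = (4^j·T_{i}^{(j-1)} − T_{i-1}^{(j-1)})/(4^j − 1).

T_{2}^{(1)} = (4·7.04546 − 6.51578) / 3 = 7.22202
(Column j=1 coincides with Simpson's rule on the same nodes.)

7.222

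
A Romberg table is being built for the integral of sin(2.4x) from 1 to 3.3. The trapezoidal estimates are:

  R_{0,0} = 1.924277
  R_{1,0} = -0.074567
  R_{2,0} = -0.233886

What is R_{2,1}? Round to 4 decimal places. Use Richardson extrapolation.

Richardson extrapolation on the trapezoidal column (denominator 4−1=3):
R_{2,1} = -0.233886 + (-0.233886 − (-0.074567))/3 = -0.286992
(Column j=1 coincides with Simpson's rule on the same nodes.)

-0.2870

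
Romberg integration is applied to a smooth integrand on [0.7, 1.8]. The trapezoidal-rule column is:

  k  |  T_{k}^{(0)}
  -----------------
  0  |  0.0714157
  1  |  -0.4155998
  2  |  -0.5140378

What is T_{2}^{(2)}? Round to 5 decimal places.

T_{1}^{(1)} = (4·(-0.4155998) − 0.0714157) / 3 = -0.5779383
T_{2}^{(1)} = -0.5140378 + (-0.5140378 − (-0.4155998))/3 = -0.5468505
T_{2}^{(2)} = (16·(-0.5468505) − (-0.5779383)) / 15 = -0.5447780

-0.54478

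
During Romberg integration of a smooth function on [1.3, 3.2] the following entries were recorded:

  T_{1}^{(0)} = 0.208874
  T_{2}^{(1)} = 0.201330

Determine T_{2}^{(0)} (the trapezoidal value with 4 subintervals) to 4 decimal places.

0.2032

From T_{2}^{(1)} = (4·T_{2}^{(0)} − T_{1}^{(0)})/3, solve for T_{2}^{(0)}:
4·T_{2}^{(0)} = 3·0.201330 + 0.208874 = 0.812864
T_{2}^{(0)} = 0.203216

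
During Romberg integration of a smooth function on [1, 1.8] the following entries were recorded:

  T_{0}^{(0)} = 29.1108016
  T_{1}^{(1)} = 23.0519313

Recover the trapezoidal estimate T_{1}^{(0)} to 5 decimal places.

From T_{1}^{(1)} = (4·T_{1}^{(0)} − T_{0}^{(0)})/3, solve for T_{1}^{(0)}:
4·T_{1}^{(0)} = 3·23.0519313 + 29.1108016 = 98.2665955
T_{1}^{(0)} = 24.5666489

24.56665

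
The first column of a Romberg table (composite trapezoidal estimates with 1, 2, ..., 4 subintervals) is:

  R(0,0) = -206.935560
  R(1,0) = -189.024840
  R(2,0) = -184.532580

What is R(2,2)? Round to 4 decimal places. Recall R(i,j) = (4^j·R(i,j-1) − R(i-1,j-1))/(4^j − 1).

Richardson extrapolation on the trapezoidal column (denominator 4−1=3):
R(1,1) = -189.024840 + (-189.024840 − (-206.935560))/3 = -183.054600
R(2,1) = -184.532580 + (-184.532580 − (-189.024840))/3 = -183.035160
R(2,2) = (16·(-183.035160) − (-183.054600)) / 15 = -183.033864

-183.0339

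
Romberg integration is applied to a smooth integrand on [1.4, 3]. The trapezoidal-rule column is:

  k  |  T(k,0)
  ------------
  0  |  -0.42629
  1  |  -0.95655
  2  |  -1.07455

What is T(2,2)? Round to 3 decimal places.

Richardson extrapolation on the trapezoidal column (denominator 4−1=3):
T(1,1) = -0.95655 + (-0.95655 − (-0.42629))/3 = -1.13330
T(2,1) = -1.07455 + (-1.07455 − (-0.95655))/3 = -1.11388
T(2,2) = (16·(-1.11388) − (-1.13330)) / 15 = -1.11259
(Column j=1 coincides with Simpson's rule on the same nodes.)

-1.113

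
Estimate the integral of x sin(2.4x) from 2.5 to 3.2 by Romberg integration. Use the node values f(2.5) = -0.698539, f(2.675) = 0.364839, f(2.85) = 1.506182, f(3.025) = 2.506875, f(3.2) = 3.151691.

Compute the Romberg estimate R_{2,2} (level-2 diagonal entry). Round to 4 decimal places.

0.9889

R_{0,0} (trapezoid, 1 panel, h=0.7000): 0.858603
R_{1,0} (trapezoid, 2 panels, h=0.3500): 0.956465
R_{2,0} (trapezoid, 4 panels, h=0.1750): 0.980783
R_{1,1} = 0.956465 + (0.956465 − 0.858603)/3 = 0.989086
R_{2,1} = 0.980783 + (0.980783 − 0.956465)/3 = 0.988889
R_{2,2} = 0.988889 + (0.988889 − 0.989086)/15 = 0.988876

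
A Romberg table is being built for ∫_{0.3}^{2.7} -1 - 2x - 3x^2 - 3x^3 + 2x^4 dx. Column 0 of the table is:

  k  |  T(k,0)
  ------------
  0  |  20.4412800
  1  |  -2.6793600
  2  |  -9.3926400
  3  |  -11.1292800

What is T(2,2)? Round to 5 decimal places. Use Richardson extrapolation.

T(1,1) = -2.6793600 + (-2.6793600 − 20.4412800)/3 = -10.3862400
T(2,1) = (4·(-9.3926400) − (-2.6793600)) / 3 = -11.6304000
T(2,2) = (16·(-11.6304000) − (-10.3862400)) / 15 = -11.7133440

-11.71334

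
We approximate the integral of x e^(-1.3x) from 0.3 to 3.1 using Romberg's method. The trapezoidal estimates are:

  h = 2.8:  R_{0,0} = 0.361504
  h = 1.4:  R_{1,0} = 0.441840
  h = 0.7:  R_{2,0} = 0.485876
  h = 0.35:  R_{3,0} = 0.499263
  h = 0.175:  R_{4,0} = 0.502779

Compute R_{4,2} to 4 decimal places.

0.5040

Richardson extrapolation on the trapezoidal column (denominator 4−1=3):
R_{3,1} = 0.499263 + (0.499263 − 0.485876)/3 = 0.503725
R_{4,1} = (4·0.502779 − 0.499263) / 3 = 0.503951
R_{4,2} = (16·0.503951 − 0.503725) / 15 = 0.503966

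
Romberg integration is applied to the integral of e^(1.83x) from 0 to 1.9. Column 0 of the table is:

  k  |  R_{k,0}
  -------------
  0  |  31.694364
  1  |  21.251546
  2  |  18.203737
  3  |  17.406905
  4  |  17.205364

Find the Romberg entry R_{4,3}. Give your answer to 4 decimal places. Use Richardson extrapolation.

17.1380

R_{2,1} = (4·18.203737 − 21.251546) / 3 = 17.187801
R_{3,1} = 17.406905 + (17.406905 − 18.203737)/3 = 17.141294
R_{4,1} = (4·17.205364 − 17.406905) / 3 = 17.138184
R_{3,2} = 17.141294 + (17.141294 − 17.187801)/15 = 17.138194
R_{4,2} = (16·17.138184 − 17.141294) / 15 = 17.137977
R_{4,3} = 17.137977 + (17.137977 − 17.138194)/63 = 17.137974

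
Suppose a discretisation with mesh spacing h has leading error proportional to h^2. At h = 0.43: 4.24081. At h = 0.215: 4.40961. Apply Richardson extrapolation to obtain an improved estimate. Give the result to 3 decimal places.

4.466

The leading error scales as h^2; refining by a factor of 2 reduces it by 2^2 = 4.
Extrapolated value = (4·A(h/2) − A(h)) / (4 − 1)
= (4·4.40961 − 4.24081) / 3
= 13.39763 / 3 = 4.46588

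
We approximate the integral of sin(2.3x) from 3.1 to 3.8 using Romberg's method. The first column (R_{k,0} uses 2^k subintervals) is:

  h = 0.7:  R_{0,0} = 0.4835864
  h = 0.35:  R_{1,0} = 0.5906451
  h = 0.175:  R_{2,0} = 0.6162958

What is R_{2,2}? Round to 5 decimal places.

0.62475

Richardson extrapolation on the trapezoidal column (denominator 4−1=3):
R_{1,1} = (4·0.5906451 − 0.4835864) / 3 = 0.6263313
R_{2,1} = 0.6162958 + (0.6162958 − 0.5906451)/3 = 0.6248460
R_{2,2} = 0.6248460 + (0.6248460 − 0.6263313)/15 = 0.6247470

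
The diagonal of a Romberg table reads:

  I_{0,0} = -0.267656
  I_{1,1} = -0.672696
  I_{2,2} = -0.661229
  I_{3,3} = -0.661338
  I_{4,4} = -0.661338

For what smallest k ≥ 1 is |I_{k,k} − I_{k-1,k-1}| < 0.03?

|I_{1,1} − I_{0,0}| = 0.405040 ≥ 0.03
|I_{2,2} − I_{1,1}| = 0.011467 < 0.03

k = 2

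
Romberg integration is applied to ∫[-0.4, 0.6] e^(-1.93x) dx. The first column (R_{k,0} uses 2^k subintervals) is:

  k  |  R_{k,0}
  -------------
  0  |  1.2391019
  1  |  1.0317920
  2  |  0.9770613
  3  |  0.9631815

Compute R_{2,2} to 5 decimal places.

0.95856

R_{1,1} = (4·1.0317920 − 1.2391019) / 3 = 0.9626887
R_{2,1} = (4·0.9770613 − 1.0317920) / 3 = 0.9588177
R_{2,2} = 0.9588177 + (0.9588177 − 0.9626887)/15 = 0.9585596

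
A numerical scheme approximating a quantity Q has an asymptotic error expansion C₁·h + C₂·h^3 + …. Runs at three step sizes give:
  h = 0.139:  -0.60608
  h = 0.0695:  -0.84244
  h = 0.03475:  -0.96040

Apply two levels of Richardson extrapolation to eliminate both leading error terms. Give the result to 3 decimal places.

-1.078

First eliminate the h term (factor 2^1 = 2):
  B₁ = (2·(-0.84244) − (-0.60608))/1 = -1.07880
  B₂ = (2·(-0.96040) − (-0.84244))/1 = -1.07836
Then eliminate the h^3 term (factor 2^3 = 8):
  (8·(-1.07836) − (-1.07880))/7 = -1.07830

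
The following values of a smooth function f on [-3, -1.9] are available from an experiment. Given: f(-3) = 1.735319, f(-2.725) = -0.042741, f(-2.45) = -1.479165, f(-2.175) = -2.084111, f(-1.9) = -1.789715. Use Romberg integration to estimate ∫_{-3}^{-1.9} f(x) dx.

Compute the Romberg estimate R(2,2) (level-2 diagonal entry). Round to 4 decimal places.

R(0,0) (trapezoid, 1 panel, h=1.1000): -0.029918
R(1,0) (trapezoid, 2 panels, h=0.5500): -0.828500
R(2,0) (trapezoid, 4 panels, h=0.2750): -0.999134
R(1,1) = -0.828500 + (-0.828500 − (-0.029918))/3 = -1.094694
R(2,1) = -0.999134 + (-0.999134 − (-0.828500))/3 = -1.056012
R(2,2) = -1.056012 + (-1.056012 − (-1.094694))/15 = -1.053433

-1.0534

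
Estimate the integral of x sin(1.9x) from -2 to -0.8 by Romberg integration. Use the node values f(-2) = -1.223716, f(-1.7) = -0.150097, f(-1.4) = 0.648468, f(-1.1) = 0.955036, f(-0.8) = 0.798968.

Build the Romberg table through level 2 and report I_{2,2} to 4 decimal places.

I_{0,0} (trapezoid, 1 panel, h=1.2000): -0.254849
I_{1,0} (trapezoid, 2 panels, h=0.6000): 0.261656
I_{2,0} (trapezoid, 4 panels, h=0.3000): 0.372310
I_{1,1} = 0.261656 + (0.261656 − (-0.254849))/3 = 0.433824
I_{2,1} = 0.372310 + (0.372310 − 0.261656)/3 = 0.409195
I_{2,2} = 0.409195 + (0.409195 − 0.433824)/15 = 0.407553

0.4076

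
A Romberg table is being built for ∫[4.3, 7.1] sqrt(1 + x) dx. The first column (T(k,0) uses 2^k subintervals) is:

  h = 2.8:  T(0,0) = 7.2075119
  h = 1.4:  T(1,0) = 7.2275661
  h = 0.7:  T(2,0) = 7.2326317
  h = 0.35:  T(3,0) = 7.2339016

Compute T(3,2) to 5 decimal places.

7.23433

Richardson extrapolation on the trapezoidal column (denominator 4−1=3):
T(2,1) = 7.2326317 + (7.2326317 − 7.2275661)/3 = 7.2343202
T(3,1) = 7.2339016 + (7.2339016 − 7.2326317)/3 = 7.2343249
T(3,2) = (16·7.2343249 − 7.2343202) / 15 = 7.2343252
(Column j=1 coincides with Simpson's rule on the same nodes.)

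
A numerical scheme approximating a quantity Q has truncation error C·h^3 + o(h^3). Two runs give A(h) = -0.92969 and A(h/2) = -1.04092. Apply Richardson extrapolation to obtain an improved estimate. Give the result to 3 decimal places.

The leading error scales as h^3; refining by a factor of 2 reduces it by 2^3 = 8.
Extrapolated value = (8·A(h/2) − A(h)) / (8 − 1)
= (8·(-1.04092) − (-0.92969)) / 7
= -7.39767 / 7 = -1.05681

-1.057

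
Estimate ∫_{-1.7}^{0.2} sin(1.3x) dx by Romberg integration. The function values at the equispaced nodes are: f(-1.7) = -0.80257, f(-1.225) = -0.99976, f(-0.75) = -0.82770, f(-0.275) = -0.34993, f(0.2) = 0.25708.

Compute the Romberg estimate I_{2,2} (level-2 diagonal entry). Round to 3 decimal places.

-1.202

I_{0,0} (trapezoid, 1 panel, h=1.9000): -0.51822
I_{1,0} (trapezoid, 2 panels, h=0.9500): -1.04542
I_{2,0} (trapezoid, 4 panels, h=0.4750): -1.16381
I_{1,1} = -1.04542 + (-1.04542 − (-0.51822))/3 = -1.22115
I_{2,1} = -1.16381 + (-1.16381 − (-1.04542))/3 = -1.20327
I_{2,2} = -1.20327 + (-1.20327 − (-1.22115))/15 = -1.20208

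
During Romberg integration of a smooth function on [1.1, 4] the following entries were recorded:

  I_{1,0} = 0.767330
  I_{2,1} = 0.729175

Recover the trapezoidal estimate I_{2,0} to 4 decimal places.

From I_{2,1} = (4·I_{2,0} − I_{1,0})/3, solve for I_{2,0}:
4·I_{2,0} = 3·0.729175 + 0.767330 = 2.954855
I_{2,0} = 0.738714

0.7387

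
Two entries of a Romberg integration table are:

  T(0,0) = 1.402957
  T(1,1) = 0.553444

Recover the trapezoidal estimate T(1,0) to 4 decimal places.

0.7658

From T(1,1) = (4·T(1,0) − T(0,0))/3, solve for T(1,0):
4·T(1,0) = 3·0.553444 + 1.402957 = 3.063289
T(1,0) = 0.765822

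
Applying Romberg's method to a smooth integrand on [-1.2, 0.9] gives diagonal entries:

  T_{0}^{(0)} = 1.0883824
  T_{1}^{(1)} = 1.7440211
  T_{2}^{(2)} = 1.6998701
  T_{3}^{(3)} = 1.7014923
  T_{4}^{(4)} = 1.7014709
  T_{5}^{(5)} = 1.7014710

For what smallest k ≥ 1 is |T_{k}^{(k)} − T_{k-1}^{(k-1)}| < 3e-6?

|T_{1}^{(1)} − T_{0}^{(0)}| = 0.6556387 ≥ 3e-6
|T_{2}^{(2)} − T_{1}^{(1)}| = 0.0441510 ≥ 3e-6
|T_{3}^{(3)} − T_{2}^{(2)}| = 0.0016222 ≥ 3e-6
|T_{4}^{(4)} − T_{3}^{(3)}| = 0.0000214 ≥ 3e-6
|T_{5}^{(5)} − T_{4}^{(4)}| = 0.0000001 < 3e-6

k = 5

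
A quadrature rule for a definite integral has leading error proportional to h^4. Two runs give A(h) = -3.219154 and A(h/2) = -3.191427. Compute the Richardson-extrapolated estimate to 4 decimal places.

-3.1896

The leading error scales as h^4; refining by a factor of 2 reduces it by 2^4 = 16.
Extrapolated value = (16·A(h/2) − A(h)) / (16 − 1)
= (16·(-3.191427) − (-3.219154)) / 15
= -47.843678 / 15 = -3.189579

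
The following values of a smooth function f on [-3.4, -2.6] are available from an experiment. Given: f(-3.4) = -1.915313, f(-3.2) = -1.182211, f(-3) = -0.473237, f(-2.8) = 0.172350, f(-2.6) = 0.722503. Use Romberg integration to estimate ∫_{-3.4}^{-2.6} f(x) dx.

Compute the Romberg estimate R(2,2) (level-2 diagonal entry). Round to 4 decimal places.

-0.4119

R(0,0) (trapezoid, 1 panel, h=0.8000): -0.477124
R(1,0) (trapezoid, 2 panels, h=0.4000): -0.427857
R(2,0) (trapezoid, 4 panels, h=0.2000): -0.415901
R(1,1) = -0.427857 + (-0.427857 − (-0.477124))/3 = -0.411435
R(2,1) = -0.415901 + (-0.415901 − (-0.427857))/3 = -0.411916
R(2,2) = -0.411916 + (-0.411916 − (-0.411435))/15 = -0.411948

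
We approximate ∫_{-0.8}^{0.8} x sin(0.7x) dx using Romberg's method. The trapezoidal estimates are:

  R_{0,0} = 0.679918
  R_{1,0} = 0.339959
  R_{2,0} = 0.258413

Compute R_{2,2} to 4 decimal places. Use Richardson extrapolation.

Richardson extrapolation on the trapezoidal column (denominator 4−1=3):
R_{1,1} = (4·0.339959 − 0.679918) / 3 = 0.226639
R_{2,1} = 0.258413 + (0.258413 − 0.339959)/3 = 0.231231
R_{2,2} = 0.231231 + (0.231231 − 0.226639)/15 = 0.231537

0.2315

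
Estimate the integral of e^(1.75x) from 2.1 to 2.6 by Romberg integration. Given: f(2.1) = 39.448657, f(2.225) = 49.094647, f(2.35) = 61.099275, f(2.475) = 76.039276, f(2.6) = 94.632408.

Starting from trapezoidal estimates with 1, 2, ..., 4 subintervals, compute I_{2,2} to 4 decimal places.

31.5336

I_{0,0} (trapezoid, 1 panel, h=0.5000): 33.520266
I_{1,0} (trapezoid, 2 panels, h=0.2500): 32.034952
I_{2,0} (trapezoid, 4 panels, h=0.1250): 31.659216
I_{1,1} = 32.034952 + (32.034952 − 33.520266)/3 = 31.539847
I_{2,1} = 31.659216 + (31.659216 − 32.034952)/3 = 31.533971
I_{2,2} = 31.533971 + (31.533971 − 31.539847)/15 = 31.533579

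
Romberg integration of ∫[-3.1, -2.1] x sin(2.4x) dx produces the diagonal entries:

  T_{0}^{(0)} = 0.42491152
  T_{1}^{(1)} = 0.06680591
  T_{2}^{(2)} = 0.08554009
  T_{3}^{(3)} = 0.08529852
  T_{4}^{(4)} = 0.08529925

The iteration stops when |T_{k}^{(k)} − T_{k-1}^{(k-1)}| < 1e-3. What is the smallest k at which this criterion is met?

|T_{1}^{(1)} − T_{0}^{(0)}| = 0.35810561 ≥ 1e-3
|T_{2}^{(2)} − T_{1}^{(1)}| = 0.01873418 ≥ 1e-3
|T_{3}^{(3)} − T_{2}^{(2)}| = 0.00024157 < 1e-3

k = 3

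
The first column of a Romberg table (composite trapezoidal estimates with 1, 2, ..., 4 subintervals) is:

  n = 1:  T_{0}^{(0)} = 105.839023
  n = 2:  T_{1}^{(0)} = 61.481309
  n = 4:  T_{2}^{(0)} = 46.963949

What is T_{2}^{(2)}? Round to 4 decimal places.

41.8201

Richardson extrapolation on the trapezoidal column (denominator 4−1=3):
T_{1}^{(1)} = (4·61.481309 − 105.839023) / 3 = 46.695404
T_{2}^{(1)} = 46.963949 + (46.963949 − 61.481309)/3 = 42.124829
T_{2}^{(2)} = (16·42.124829 − 46.695404) / 15 = 41.820124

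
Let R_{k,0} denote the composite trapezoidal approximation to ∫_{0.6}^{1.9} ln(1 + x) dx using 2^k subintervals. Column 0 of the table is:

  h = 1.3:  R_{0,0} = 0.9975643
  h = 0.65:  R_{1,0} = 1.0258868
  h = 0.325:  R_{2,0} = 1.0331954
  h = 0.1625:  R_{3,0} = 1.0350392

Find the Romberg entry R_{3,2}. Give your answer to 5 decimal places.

1.03566

Richardson extrapolation on the trapezoidal column (denominator 4−1=3):
R_{2,1} = 1.0331954 + (1.0331954 − 1.0258868)/3 = 1.0356316
R_{3,1} = 1.0350392 + (1.0350392 − 1.0331954)/3 = 1.0356538
R_{3,2} = (16·1.0356538 − 1.0356316) / 15 = 1.0356553
(Column j=1 coincides with Simpson's rule on the same nodes.)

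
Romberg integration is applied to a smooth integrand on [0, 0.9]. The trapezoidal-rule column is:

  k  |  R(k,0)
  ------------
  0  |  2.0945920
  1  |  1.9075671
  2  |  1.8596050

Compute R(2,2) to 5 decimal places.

Richardson extrapolation on the trapezoidal column (denominator 4−1=3):
R(1,1) = (4·1.9075671 − 2.0945920) / 3 = 1.8452255
R(2,1) = (4·1.8596050 − 1.9075671) / 3 = 1.8436176
R(2,2) = 1.8436176 + (1.8436176 − 1.8452255)/15 = 1.8435104

1.84351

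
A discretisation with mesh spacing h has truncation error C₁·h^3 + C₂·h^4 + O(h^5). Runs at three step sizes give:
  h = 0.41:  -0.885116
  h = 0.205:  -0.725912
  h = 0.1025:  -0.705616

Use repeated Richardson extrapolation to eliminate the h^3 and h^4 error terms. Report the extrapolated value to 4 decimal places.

First eliminate the h^3 term (factor 2^3 = 8):
  B₁ = (8·(-0.725912) − (-0.885116))/7 = -0.703169
  B₂ = (8·(-0.705616) − (-0.725912))/7 = -0.702717
Then eliminate the h^4 term (factor 2^4 = 16):
  (16·(-0.702717) − (-0.703169))/15 = -0.702687

-0.7027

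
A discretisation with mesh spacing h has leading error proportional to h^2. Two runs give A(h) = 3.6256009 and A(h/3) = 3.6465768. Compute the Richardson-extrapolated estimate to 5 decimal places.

3.64920

The leading error scales as h^2; refining by a factor of 3 reduces it by 3^2 = 9.
Extrapolated value = (9·A(h/3) − A(h)) / (9 − 1)
= (9·3.6465768 − 3.6256009) / 8
= 29.1935903 / 8 = 3.6491988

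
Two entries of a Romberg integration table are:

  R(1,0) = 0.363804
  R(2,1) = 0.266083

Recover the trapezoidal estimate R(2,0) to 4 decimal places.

0.2905

From R(2,1) = (4·R(2,0) − R(1,0))/3, solve for R(2,0):
4·R(2,0) = 3·0.266083 + 0.363804 = 1.162053
R(2,0) = 0.290513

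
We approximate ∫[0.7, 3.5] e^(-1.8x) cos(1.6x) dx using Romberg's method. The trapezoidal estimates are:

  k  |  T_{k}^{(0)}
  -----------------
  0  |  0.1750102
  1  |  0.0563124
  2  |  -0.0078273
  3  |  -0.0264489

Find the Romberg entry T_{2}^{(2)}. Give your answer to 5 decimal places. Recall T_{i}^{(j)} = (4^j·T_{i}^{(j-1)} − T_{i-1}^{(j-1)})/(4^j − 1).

Richardson extrapolation on the trapezoidal column (denominator 4−1=3):
T_{1}^{(1)} = (4·0.0563124 − 0.1750102) / 3 = 0.0167465
T_{2}^{(1)} = -0.0078273 + (-0.0078273 − 0.0563124)/3 = -0.0292072
T_{2}^{(2)} = -0.0292072 + (-0.0292072 − 0.0167465)/15 = -0.0322708

-0.03227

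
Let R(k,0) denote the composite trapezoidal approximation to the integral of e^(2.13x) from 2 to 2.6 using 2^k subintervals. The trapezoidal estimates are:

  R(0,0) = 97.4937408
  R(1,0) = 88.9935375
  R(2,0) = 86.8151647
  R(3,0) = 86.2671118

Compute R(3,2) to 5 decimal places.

86.08412

Richardson extrapolation on the trapezoidal column (denominator 4−1=3):
R(2,1) = (4·86.8151647 − 88.9935375) / 3 = 86.0890404
R(3,1) = (4·86.2671118 − 86.8151647) / 3 = 86.0844275
R(3,2) = (16·86.0844275 − 86.0890404) / 15 = 86.0841200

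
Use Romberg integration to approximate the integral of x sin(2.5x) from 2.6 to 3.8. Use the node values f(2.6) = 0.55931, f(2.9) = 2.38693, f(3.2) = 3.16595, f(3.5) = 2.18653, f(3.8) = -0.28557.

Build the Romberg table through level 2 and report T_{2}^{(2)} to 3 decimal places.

2.483

T_{0}^{(0)} (trapezoid, 1 panel, h=1.2000): 0.16424
T_{1}^{(0)} (trapezoid, 2 panels, h=0.6000): 1.98169
T_{2}^{(0)} (trapezoid, 4 panels, h=0.3000): 2.36288
T_{1}^{(1)} = 1.98169 + (1.98169 − 0.16424)/3 = 2.58751
T_{2}^{(1)} = 2.36288 + (2.36288 − 1.98169)/3 = 2.48994
T_{2}^{(2)} = 2.48994 + (2.48994 − 2.58751)/15 = 2.48344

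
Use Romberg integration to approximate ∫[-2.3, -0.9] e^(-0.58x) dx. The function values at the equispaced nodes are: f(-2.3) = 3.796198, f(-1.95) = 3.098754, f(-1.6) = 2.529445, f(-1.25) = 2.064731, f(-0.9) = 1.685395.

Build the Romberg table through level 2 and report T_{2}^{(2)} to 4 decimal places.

3.6393

T_{0}^{(0)} (trapezoid, 1 panel, h=1.4000): 3.837115
T_{1}^{(0)} (trapezoid, 2 panels, h=0.7000): 3.689169
T_{2}^{(0)} (trapezoid, 4 panels, h=0.3500): 3.651804
T_{1}^{(1)} = 3.689169 + (3.689169 − 3.837115)/3 = 3.639854
T_{2}^{(1)} = 3.651804 + (3.651804 − 3.689169)/3 = 3.639349
T_{2}^{(2)} = 3.639349 + (3.639349 − 3.639854)/15 = 3.639315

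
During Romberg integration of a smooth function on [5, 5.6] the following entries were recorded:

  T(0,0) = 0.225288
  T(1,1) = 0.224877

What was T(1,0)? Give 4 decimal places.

0.2250

From T(1,1) = (4·T(1,0) − T(0,0))/3, solve for T(1,0):
4·T(1,0) = 3·0.224877 + 0.225288 = 0.899919
T(1,0) = 0.224980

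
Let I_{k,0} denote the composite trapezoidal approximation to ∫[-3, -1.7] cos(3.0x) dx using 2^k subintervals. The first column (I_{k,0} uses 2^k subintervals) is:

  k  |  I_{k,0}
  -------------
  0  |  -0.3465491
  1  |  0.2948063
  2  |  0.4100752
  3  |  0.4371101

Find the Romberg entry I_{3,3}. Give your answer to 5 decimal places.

0.44599

Richardson extrapolation on the trapezoidal column (denominator 4−1=3):
I_{1,1} = 0.2948063 + (0.2948063 − (-0.3465491))/3 = 0.5085914
I_{2,1} = 0.4100752 + (0.4100752 − 0.2948063)/3 = 0.4484982
I_{3,1} = (4·0.4371101 − 0.4100752) / 3 = 0.4461217
I_{2,2} = (16·0.4484982 − 0.5085914) / 15 = 0.4444920
I_{3,2} = 0.4461217 + (0.4461217 − 0.4484982)/15 = 0.4459633
I_{3,3} = 0.4459633 + (0.4459633 − 0.4444920)/63 = 0.4459867
(Column j=1 coincides with Simpson's rule on the same nodes.)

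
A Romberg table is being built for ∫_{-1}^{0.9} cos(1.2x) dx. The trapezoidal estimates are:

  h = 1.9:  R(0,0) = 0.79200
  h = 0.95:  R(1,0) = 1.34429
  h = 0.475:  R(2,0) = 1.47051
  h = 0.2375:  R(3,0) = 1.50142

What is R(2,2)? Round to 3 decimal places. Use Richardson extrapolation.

R(1,1) = (4·1.34429 − 0.79200) / 3 = 1.52839
R(2,1) = (4·1.47051 − 1.34429) / 3 = 1.51258
R(2,2) = 1.51258 + (1.51258 − 1.52839)/15 = 1.51153
(Column j=1 coincides with Simpson's rule on the same nodes.)

1.512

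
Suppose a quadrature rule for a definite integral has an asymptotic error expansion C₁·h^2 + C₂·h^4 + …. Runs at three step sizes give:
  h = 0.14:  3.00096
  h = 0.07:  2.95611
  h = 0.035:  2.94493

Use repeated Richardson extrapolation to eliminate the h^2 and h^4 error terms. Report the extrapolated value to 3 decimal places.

First eliminate the h^2 term (factor 2^2 = 4):
  B₁ = (4·2.95611 − 3.00096)/3 = 2.94116
  B₂ = (4·2.94493 − 2.95611)/3 = 2.94120
Then eliminate the h^4 term (factor 2^4 = 16):
  (16·2.94120 − 2.94116)/15 = 2.94120

2.941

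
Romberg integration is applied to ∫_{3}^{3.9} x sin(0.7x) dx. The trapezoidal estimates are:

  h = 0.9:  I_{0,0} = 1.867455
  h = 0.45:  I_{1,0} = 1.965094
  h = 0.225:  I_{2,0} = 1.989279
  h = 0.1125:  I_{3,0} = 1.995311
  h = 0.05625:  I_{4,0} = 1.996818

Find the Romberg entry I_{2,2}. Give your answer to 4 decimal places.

Richardson extrapolation on the trapezoidal column (denominator 4−1=3):
I_{1,1} = 1.965094 + (1.965094 − 1.867455)/3 = 1.997640
I_{2,1} = (4·1.989279 − 1.965094) / 3 = 1.997341
I_{2,2} = 1.997341 + (1.997341 − 1.997640)/15 = 1.997321

1.9973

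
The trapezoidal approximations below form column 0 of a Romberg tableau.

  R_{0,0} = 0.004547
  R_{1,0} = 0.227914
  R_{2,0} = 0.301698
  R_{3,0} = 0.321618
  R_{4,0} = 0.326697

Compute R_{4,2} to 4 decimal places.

0.3284

R_{3,1} = 0.321618 + (0.321618 − 0.301698)/3 = 0.328258
R_{4,1} = 0.326697 + (0.326697 − 0.321618)/3 = 0.328390
R_{4,2} = 0.328390 + (0.328390 − 0.328258)/15 = 0.328399
(Column j=1 coincides with Simpson's rule on the same nodes.)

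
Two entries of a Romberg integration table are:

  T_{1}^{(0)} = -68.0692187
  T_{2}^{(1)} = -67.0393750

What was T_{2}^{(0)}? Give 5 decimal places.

From T_{2}^{(1)} = (4·T_{2}^{(0)} − T_{1}^{(0)})/3, solve for T_{2}^{(0)}:
4·T_{2}^{(0)} = 3·(-67.0393750) + (-68.0692187) = -269.1873437
T_{2}^{(0)} = -67.2968359

-67.29684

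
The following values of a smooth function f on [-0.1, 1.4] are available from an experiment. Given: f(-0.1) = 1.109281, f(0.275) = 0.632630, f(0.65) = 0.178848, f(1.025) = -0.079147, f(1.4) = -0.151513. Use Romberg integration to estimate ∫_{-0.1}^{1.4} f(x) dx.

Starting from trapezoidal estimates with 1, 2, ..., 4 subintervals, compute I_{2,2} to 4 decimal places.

I_{0,0} (trapezoid, 1 panel, h=1.5000): 0.718326
I_{1,0} (trapezoid, 2 panels, h=0.7500): 0.493299
I_{2,0} (trapezoid, 4 panels, h=0.3750): 0.454206
I_{1,1} = 0.493299 + (0.493299 − 0.718326)/3 = 0.418290
I_{2,1} = 0.454206 + (0.454206 − 0.493299)/3 = 0.441175
I_{2,2} = 0.441175 + (0.441175 − 0.418290)/15 = 0.442701

0.4427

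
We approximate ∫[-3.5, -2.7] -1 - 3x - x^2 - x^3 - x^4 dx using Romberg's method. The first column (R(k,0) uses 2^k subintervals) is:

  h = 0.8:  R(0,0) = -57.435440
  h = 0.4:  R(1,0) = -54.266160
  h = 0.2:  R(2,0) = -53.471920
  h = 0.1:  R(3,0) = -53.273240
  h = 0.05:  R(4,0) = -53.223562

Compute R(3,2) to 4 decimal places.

R(2,1) = -53.471920 + (-53.471920 − (-54.266160))/3 = -53.207173
R(3,1) = (4·(-53.273240) − (-53.471920)) / 3 = -53.207013
R(3,2) = (16·(-53.207013) − (-53.207173)) / 15 = -53.207002

-53.2070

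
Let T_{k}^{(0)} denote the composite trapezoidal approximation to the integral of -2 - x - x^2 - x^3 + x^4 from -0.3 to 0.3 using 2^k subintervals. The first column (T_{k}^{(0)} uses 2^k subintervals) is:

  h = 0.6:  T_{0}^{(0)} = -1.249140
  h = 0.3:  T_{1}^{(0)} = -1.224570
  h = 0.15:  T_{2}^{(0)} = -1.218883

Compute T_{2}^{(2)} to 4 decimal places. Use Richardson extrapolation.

Richardson extrapolation on the trapezoidal column (denominator 4−1=3):
T_{1}^{(1)} = (4·(-1.224570) − (-1.249140)) / 3 = -1.216380
T_{2}^{(1)} = -1.218883 + (-1.218883 − (-1.224570))/3 = -1.216987
T_{2}^{(2)} = -1.216987 + (-1.216987 − (-1.216380))/15 = -1.217027
(Column j=1 coincides with Simpson's rule on the same nodes.)

-1.2170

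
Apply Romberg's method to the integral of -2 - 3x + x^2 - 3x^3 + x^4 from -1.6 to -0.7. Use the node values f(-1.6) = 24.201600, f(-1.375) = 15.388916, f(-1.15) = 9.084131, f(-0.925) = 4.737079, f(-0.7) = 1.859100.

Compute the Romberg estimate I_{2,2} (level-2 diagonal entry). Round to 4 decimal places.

9.3547

I_{0,0} (trapezoid, 1 panel, h=0.9000): 11.727315
I_{1,0} (trapezoid, 2 panels, h=0.4500): 9.951516
I_{2,0} (trapezoid, 4 panels, h=0.2250): 9.504107
I_{1,1} = 9.951516 + (9.951516 − 11.727315)/3 = 9.359583
I_{2,1} = 9.504107 + (9.504107 − 9.951516)/3 = 9.354971
I_{2,2} = 9.354971 + (9.354971 − 9.359583)/15 = 9.354664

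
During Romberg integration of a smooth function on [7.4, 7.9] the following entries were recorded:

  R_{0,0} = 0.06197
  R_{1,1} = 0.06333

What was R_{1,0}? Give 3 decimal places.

0.063

From R_{1,1} = (4·R_{1,0} − R_{0,0})/3, solve for R_{1,0}:
4·R_{1,0} = 3·0.06333 + 0.06197 = 0.25196
R_{1,0} = 0.06299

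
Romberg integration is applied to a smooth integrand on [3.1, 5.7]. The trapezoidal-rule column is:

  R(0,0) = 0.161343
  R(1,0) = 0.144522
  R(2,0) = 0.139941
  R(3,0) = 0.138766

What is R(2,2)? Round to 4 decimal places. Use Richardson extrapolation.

0.1384

R(1,1) = (4·0.144522 − 0.161343) / 3 = 0.138915
R(2,1) = 0.139941 + (0.139941 − 0.144522)/3 = 0.138414
R(2,2) = (16·0.138414 − 0.138915) / 15 = 0.138381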